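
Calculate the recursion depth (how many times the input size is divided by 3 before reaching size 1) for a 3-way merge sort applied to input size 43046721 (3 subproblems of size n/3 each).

For divide and conquer with division factor 3:

Problem sizes at each level:
Level 0: 43046721
Level 1: 14348907
Level 2: 4782969
Level 3: 1594323
Level 4: 531441
Level 5: 177147
Level 6: 59049
Level 7: 19683
Level 8: 6561
Level 9: 2187
Level 10: 729
Level 11: 243
Level 12: 81
Level 13: 27
Level 14: 9
Level 15: 3
Level 16: 1

The root is level 0 and the size-1 base case is level 16 (the tree spans levels 0 through 16, i.e. 17 levels counting the root), so the depth is the number of divisions: log_3(43046721) = 16

The recursion tree depth is log_3(43046721) = 16. At each level, the problem size is divided by 3, so it takes 16 divisions to reduce to a base case of size 1. The algorithm makes 3 recursive calls at each level.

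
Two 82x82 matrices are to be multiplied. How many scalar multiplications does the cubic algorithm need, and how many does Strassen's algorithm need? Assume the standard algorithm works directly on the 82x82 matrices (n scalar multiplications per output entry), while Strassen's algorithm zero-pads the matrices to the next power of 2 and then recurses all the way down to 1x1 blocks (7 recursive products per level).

Matrix multiplication for 82x82 matrices:

Strassen's algorithm requires power-of-2 dimensions. Pad 82x82 to 128x128 (next power of 2).

Standard algorithm: 82^3 = 551368 multiplications
Strassen's algorithm: 7^(log2(128)) = 7^7 = 823543 multiplications
Difference: 551368 - 823543 = -272175 (Strassen uses MORE here due to padding overhead — for small or just-over-power-of-2 n, padding can outweigh the per-level savings)

Standard: 551368 multiplications (82^3). Strassen: 823543 multiplications (7^7, after padding to 128x128). Strassen reduces 8 recursive multiplications to 7 at each level.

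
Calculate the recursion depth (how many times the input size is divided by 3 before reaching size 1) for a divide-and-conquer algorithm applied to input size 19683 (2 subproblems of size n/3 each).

For divide and conquer with division factor 3:

Problem sizes at each level:
Level 0: 19683
Level 1: 6561
Level 2: 2187
Level 3: 729
Level 4: 243
Level 5: 81
Level 6: 27
Level 7: 9
Level 8: 3
Level 9: 1

The root is level 0 and the size-1 base case is level 9 (the tree spans levels 0 through 9, i.e. 10 levels counting the root), so the depth is the number of divisions: log_3(19683) = 9

The recursion tree depth is log_3(19683) = 9. At each level, the problem size is divided by 3, so it takes 9 divisions to reduce to a base case of size 1. The algorithm makes 2 recursive calls at each level.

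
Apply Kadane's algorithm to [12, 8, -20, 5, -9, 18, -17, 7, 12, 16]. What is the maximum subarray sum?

Using Kadane's algorithm on [12, 8, -20, 5, -9, 18, -17, 7, 12, 16]:

Scanning through the array:
Position 1 (value 8): max_ending_here = 20, max_so_far = 20
Position 2 (value -20): max_ending_here = 0, max_so_far = 20
Position 3 (value 5): max_ending_here = 5, max_so_far = 20
Position 4 (value -9): max_ending_here = -4, max_so_far = 20
Position 5 (value 18): max_ending_here = 18, max_so_far = 20
Position 6 (value -17): max_ending_here = 1, max_so_far = 20
Position 7 (value 7): max_ending_here = 8, max_so_far = 20
Position 8 (value 12): max_ending_here = 20, max_so_far = 20
Position 9 (value 16): max_ending_here = 36, max_so_far = 36

Maximum subarray: [18, -17, 7, 12, 16]
Maximum sum: 36

The maximum subarray is [18, -17, 7, 12, 16] with sum 36. This subarray runs from index 5 to index 9.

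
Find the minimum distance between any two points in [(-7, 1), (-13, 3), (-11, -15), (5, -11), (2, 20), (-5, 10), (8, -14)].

Computing all pairwise distances among 7 points:

d((-7, 1), (-13, 3)) = 6.3246
d((-7, 1), (-11, -15)) = 16.4924
d((-7, 1), (5, -11)) = 16.9706
d((-7, 1), (2, 20)) = 21.0238
d((-7, 1), (-5, 10)) = 9.2195
d((-7, 1), (8, -14)) = 21.2132
d((-13, 3), (-11, -15)) = 18.1108
d((-13, 3), (5, -11)) = 22.8035
d((-13, 3), (2, 20)) = 22.6716
d((-13, 3), (-5, 10)) = 10.6301
d((-13, 3), (8, -14)) = 27.0185
d((-11, -15), (5, -11)) = 16.4924
d((-11, -15), (2, 20)) = 37.3363
d((-11, -15), (-5, 10)) = 25.7099
d((-11, -15), (8, -14)) = 19.0263
d((5, -11), (2, 20)) = 31.1448
d((5, -11), (-5, 10)) = 23.2594
d((5, -11), (8, -14)) = 4.2426 <-- minimum
d((2, 20), (-5, 10)) = 12.2066
d((2, 20), (8, -14)) = 34.5254
d((-5, 10), (8, -14)) = 27.2947

Closest pair: (5, -11) and (8, -14) with distance 4.2426

The closest pair is (5, -11) and (8, -14) with Euclidean distance 4.2426. For 7 points, brute-force pairwise comparison is shown above. For large n, the divide-and-conquer algorithm (sort by x, recurse on halves, check the dividing strip) achieves O(n log n).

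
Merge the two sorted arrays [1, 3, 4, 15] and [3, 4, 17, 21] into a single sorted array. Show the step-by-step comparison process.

Merging process:

Compare 1 vs 3: take 1 from left. Merged: [1]
Compare 3 vs 3: take 3 from left. Merged: [1, 3]
Compare 4 vs 3: take 3 from right. Merged: [1, 3, 3]
Compare 4 vs 4: take 4 from left. Merged: [1, 3, 3, 4]
Compare 15 vs 4: take 4 from right. Merged: [1, 3, 3, 4, 4]
Compare 15 vs 17: take 15 from left. Merged: [1, 3, 3, 4, 4, 15]
Append remaining from right: [17, 21]. Merged: [1, 3, 3, 4, 4, 15, 17, 21]

Final merged array: [1, 3, 3, 4, 4, 15, 17, 21]
Total comparisons: 6

The merged array is [1, 3, 3, 4, 4, 15, 17, 21], requiring 6 comparisons. The merge step runs in O(n) time where n is the total number of elements.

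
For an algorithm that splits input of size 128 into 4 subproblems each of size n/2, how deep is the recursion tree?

For divide and conquer with division factor 2:

Problem sizes at each level:
Level 0: 128
Level 1: 64
Level 2: 32
Level 3: 16
Level 4: 8
Level 5: 4
Level 6: 2
Level 7: 1

The root is level 0 and the size-1 base case is level 7 (the tree spans levels 0 through 7, i.e. 8 levels counting the root), so the depth is the number of divisions: log_2(128) = 7

The recursion tree depth is log_2(128) = 7. At each level, the problem size is divided by 2, so it takes 7 divisions to reduce to a base case of size 1. The algorithm makes 4 recursive calls at each level.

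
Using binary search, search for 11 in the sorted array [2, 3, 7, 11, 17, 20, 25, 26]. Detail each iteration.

Binary search for 11 in [2, 3, 7, 11, 17, 20, 25, 26]:

lo=0, hi=7, mid=3, arr[mid]=11 -> Found target at index 3!

Binary search finds 11 at index 3 after 1 comparisons. The search repeatedly halves the search space by comparing with the middle element.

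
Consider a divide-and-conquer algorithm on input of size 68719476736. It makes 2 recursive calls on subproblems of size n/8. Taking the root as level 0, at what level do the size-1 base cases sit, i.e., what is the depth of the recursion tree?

For divide and conquer with division factor 8:

Problem sizes at each level:
Level 0: 68719476736
Level 1: 8589934592
Level 2: 1073741824
Level 3: 134217728
Level 4: 16777216
Level 5: 2097152
Level 6: 262144
Level 7: 32768
Level 8: 4096
Level 9: 512
Level 10: 64
Level 11: 8
Level 12: 1

The root is level 0 and the size-1 base case is level 12 (the tree spans levels 0 through 12, i.e. 13 levels counting the root), so the depth is the number of divisions: log_8(68719476736) = 12

The recursion tree depth is log_8(68719476736) = 12. At each level, the problem size is divided by 8, so it takes 12 divisions to reduce to a base case of size 1. The algorithm makes 2 recursive calls at each level.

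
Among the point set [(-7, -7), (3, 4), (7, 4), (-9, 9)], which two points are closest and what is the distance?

Computing all pairwise distances among 4 points:

d((-7, -7), (3, 4)) = 14.8661
d((-7, -7), (7, 4)) = 17.8045
d((-7, -7), (-9, 9)) = 16.1245
d((3, 4), (7, 4)) = 4.0 <-- minimum
d((3, 4), (-9, 9)) = 13.0
d((7, 4), (-9, 9)) = 16.7631

Closest pair: (3, 4) and (7, 4) with distance 4.0

The closest pair is (3, 4) and (7, 4) with Euclidean distance 4.0. For 4 points, brute-force pairwise comparison is shown above. For large n, the divide-and-conquer algorithm (sort by x, recurse on halves, check the dividing strip) achieves O(n log n).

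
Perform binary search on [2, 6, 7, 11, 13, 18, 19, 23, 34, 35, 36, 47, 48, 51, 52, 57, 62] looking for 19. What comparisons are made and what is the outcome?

Binary search for 19 in [2, 6, 7, 11, 13, 18, 19, 23, 34, 35, 36, 47, 48, 51, 52, 57, 62]:

lo=0, hi=16, mid=8, arr[mid]=34 -> 34 > 19, search left half
lo=0, hi=7, mid=3, arr[mid]=11 -> 11 < 19, search right half
lo=4, hi=7, mid=5, arr[mid]=18 -> 18 < 19, search right half
lo=6, hi=7, mid=6, arr[mid]=19 -> Found target at index 6!

Binary search finds 19 at index 6 after 4 comparisons. The search repeatedly halves the search space by comparing with the middle element.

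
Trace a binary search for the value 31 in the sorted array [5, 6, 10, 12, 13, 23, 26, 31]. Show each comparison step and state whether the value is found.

Binary search for 31 in [5, 6, 10, 12, 13, 23, 26, 31]:

lo=0, hi=7, mid=3, arr[mid]=12 -> 12 < 31, search right half
lo=4, hi=7, mid=5, arr[mid]=23 -> 23 < 31, search right half
lo=6, hi=7, mid=6, arr[mid]=26 -> 26 < 31, search right half
lo=7, hi=7, mid=7, arr[mid]=31 -> Found target at index 7!

Binary search finds 31 at index 7 after 4 comparisons. The search repeatedly halves the search space by comparing with the middle element.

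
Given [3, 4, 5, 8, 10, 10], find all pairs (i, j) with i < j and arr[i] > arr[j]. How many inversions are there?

Finding inversions in [3, 4, 5, 8, 10, 10]:


Total inversions: 0

The array has 0 inversions. It is already sorted.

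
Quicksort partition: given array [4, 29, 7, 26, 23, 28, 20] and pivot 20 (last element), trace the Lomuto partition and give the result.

Lomuto partition with pivot = 20:

Initial array: [4, 29, 7, 26, 23, 28, 20]

arr[0]=4 <= 20: swap with position 0, array becomes [4, 29, 7, 26, 23, 28, 20]
arr[1]=29 > 20: no swap
arr[2]=7 <= 20: swap with position 1, array becomes [4, 7, 29, 26, 23, 28, 20]
arr[3]=26 > 20: no swap
arr[4]=23 > 20: no swap
arr[5]=28 > 20: no swap

Place pivot at position 2: [4, 7, 20, 26, 23, 28, 29]
Pivot position: 2

After partitioning with pivot 20, the array becomes [4, 7, 20, 26, 23, 28, 29]. The pivot is placed at index 2. All elements to the left of the pivot are <= 20, and all elements to the right are > 20.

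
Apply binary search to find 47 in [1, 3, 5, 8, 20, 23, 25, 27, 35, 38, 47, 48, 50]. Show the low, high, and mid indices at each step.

Binary search for 47 in [1, 3, 5, 8, 20, 23, 25, 27, 35, 38, 47, 48, 50]:

lo=0, hi=12, mid=6, arr[mid]=25 -> 25 < 47, search right half
lo=7, hi=12, mid=9, arr[mid]=38 -> 38 < 47, search right half
lo=10, hi=12, mid=11, arr[mid]=48 -> 48 > 47, search left half
lo=10, hi=10, mid=10, arr[mid]=47 -> Found target at index 10!

Binary search finds 47 at index 10 after 4 comparisons. The search repeatedly halves the search space by comparing with the middle element.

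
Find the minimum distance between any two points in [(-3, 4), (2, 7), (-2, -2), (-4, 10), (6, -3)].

Computing all pairwise distances among 5 points:

d((-3, 4), (2, 7)) = 5.831 <-- minimum
d((-3, 4), (-2, -2)) = 6.0828
d((-3, 4), (-4, 10)) = 6.0828
d((-3, 4), (6, -3)) = 11.4018
d((2, 7), (-2, -2)) = 9.8489
d((2, 7), (-4, 10)) = 6.7082
d((2, 7), (6, -3)) = 10.7703
d((-2, -2), (-4, 10)) = 12.1655
d((-2, -2), (6, -3)) = 8.0623
d((-4, 10), (6, -3)) = 16.4012

Closest pair: (-3, 4) and (2, 7) with distance 5.831

The closest pair is (-3, 4) and (2, 7) with Euclidean distance 5.831. For 5 points, brute-force pairwise comparison is shown above. For large n, the divide-and-conquer algorithm (sort by x, recurse on halves, check the dividing strip) achieves O(n log n).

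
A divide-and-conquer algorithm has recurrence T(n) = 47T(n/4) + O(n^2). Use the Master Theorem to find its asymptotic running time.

Master Theorem for T(n) = 47T(n/4) + O(n^2):

a = 47, b = 4, c = 2
log_b(a) = log_4(47) = 2.7773

Case 1: c = 2 < log_4(47) = 2.7773
T(n) = O(n^(log_4 47))

For T(n) = 47T(n/4) + O(n^2): log_4(47) = 2.7773. This is Case 1 of the Master Theorem (c < log_b(a), work dominated by leaves), giving O(n^(log_4 47)).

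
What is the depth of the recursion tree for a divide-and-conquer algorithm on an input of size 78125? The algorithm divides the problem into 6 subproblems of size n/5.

For divide and conquer with division factor 5:

Problem sizes at each level:
Level 0: 78125
Level 1: 15625
Level 2: 3125
Level 3: 625
Level 4: 125
Level 5: 25
Level 6: 5
Level 7: 1

The root is level 0 and the size-1 base case is level 7 (the tree spans levels 0 through 7, i.e. 8 levels counting the root), so the depth is the number of divisions: log_5(78125) = 7

The recursion tree depth is log_5(78125) = 7. At each level, the problem size is divided by 5, so it takes 7 divisions to reduce to a base case of size 1. The algorithm makes 6 recursive calls at each level.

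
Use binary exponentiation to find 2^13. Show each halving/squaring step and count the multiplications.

Computing 2^13 by squaring (build up from 2^1; each line after the first costs one multiplication):

2^1 = 2
2^2 = (2^1)^2 = 2^2 = 4
2^3 = 2 * 2^2 = 2 * 4 = 8
2^6 = (2^3)^2 = 8^2 = 64
2^12 = (2^6)^2 = 64^2 = 4096
2^13 = 2 * 2^12 = 2 * 4096 = 8192

Result: 8192
Multiplications needed: 5 (5 lines after 2^1)

2^13 = 8192. Using exponentiation by squaring, this requires 5 multiplications. The key idea: if the exponent is even, square the half-power; if odd, multiply by the base once.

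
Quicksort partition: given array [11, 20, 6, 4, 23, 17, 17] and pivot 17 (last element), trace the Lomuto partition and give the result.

Lomuto partition with pivot = 17:

Initial array: [11, 20, 6, 4, 23, 17, 17]

arr[0]=11 <= 17: swap with position 0, array becomes [11, 20, 6, 4, 23, 17, 17]
arr[1]=20 > 17: no swap
arr[2]=6 <= 17: swap with position 1, array becomes [11, 6, 20, 4, 23, 17, 17]
arr[3]=4 <= 17: swap with position 2, array becomes [11, 6, 4, 20, 23, 17, 17]
arr[4]=23 > 17: no swap
arr[5]=17 <= 17: swap with position 3, array becomes [11, 6, 4, 17, 23, 20, 17]

Place pivot at position 4: [11, 6, 4, 17, 17, 20, 23]
Pivot position: 4

After partitioning with pivot 17, the array becomes [11, 6, 4, 17, 17, 20, 23]. The pivot is placed at index 4. All elements to the left of the pivot are <= 17, and all elements to the right are > 17.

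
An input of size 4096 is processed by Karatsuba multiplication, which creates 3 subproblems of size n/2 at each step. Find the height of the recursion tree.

For divide and conquer with division factor 2:

Problem sizes at each level:
Level 0: 4096
Level 1: 2048
Level 2: 1024
Level 3: 512
Level 4: 256
Level 5: 128
Level 6: 64
Level 7: 32
Level 8: 16
Level 9: 8
Level 10: 4
Level 11: 2
Level 12: 1

The root is level 0 and the size-1 base case is level 12 (the tree spans levels 0 through 12, i.e. 13 levels counting the root), so the depth is the number of divisions: log_2(4096) = 12

The recursion tree depth is log_2(4096) = 12. At each level, the problem size is divided by 2, so it takes 12 divisions to reduce to a base case of size 1. The algorithm makes 3 recursive calls at each level.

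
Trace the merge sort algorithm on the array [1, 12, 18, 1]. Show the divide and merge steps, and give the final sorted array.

Merge sort trace:

Split: [1, 12, 18, 1] -> [1, 12] and [18, 1]
  Split: [1, 12] -> [1] and [12]
  Merge: [1] + [12] -> [1, 12]
  Split: [18, 1] -> [18] and [1]
  Merge: [18] + [1] -> [1, 18]
Merge: [1, 12] + [1, 18] -> [1, 1, 12, 18]

Final sorted array: [1, 1, 12, 18]

The merge sort proceeds by recursively splitting the array and merging sorted halves.
After all merges, the sorted array is [1, 1, 12, 18].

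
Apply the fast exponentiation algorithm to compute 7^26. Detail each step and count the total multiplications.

Computing 7^26 by squaring (build up from 7^1; each line after the first costs one multiplication):

7^1 = 7
7^2 = (7^1)^2 = 7^2 = 49
7^3 = 7 * 7^2 = 7 * 49 = 343
7^6 = (7^3)^2 = 343^2 = 117649
7^12 = (7^6)^2 = 117649^2 = 13841287201
7^13 = 7 * 7^12 = 7 * 13841287201 = 96889010407
7^26 = (7^13)^2 = 96889010407^2 = 9387480337647754305649

Result: 9387480337647754305649
Multiplications needed: 6 (6 lines after 7^1)

7^26 = 9387480337647754305649. Using exponentiation by squaring, this requires 6 multiplications. The key idea: if the exponent is even, square the half-power; if odd, multiply by the base once.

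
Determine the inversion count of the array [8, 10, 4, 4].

Finding inversions in [8, 10, 4, 4]:

(0, 2): arr[0]=8 > arr[2]=4
(0, 3): arr[0]=8 > arr[3]=4
(1, 2): arr[1]=10 > arr[2]=4
(1, 3): arr[1]=10 > arr[3]=4

Total inversions: 4

The array has 4 inversion(s): (0,2), (0,3), (1,2), (1,3). Each pair (i,j) satisfies i < j and arr[i] > arr[j].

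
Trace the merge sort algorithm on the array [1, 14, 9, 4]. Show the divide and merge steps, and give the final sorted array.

Merge sort trace:

Split: [1, 14, 9, 4] -> [1, 14] and [9, 4]
  Split: [1, 14] -> [1] and [14]
  Merge: [1] + [14] -> [1, 14]
  Split: [9, 4] -> [9] and [4]
  Merge: [9] + [4] -> [4, 9]
Merge: [1, 14] + [4, 9] -> [1, 4, 9, 14]

Final sorted array: [1, 4, 9, 14]

The merge sort proceeds by recursively splitting the array and merging sorted halves.
After all merges, the sorted array is [1, 4, 9, 14].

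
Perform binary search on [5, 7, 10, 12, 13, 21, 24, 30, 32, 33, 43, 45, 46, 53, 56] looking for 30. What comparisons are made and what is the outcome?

Binary search for 30 in [5, 7, 10, 12, 13, 21, 24, 30, 32, 33, 43, 45, 46, 53, 56]:

lo=0, hi=14, mid=7, arr[mid]=30 -> Found target at index 7!

Binary search finds 30 at index 7 after 1 comparisons. The search repeatedly halves the search space by comparing with the middle element.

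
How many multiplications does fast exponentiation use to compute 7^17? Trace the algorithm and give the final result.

Computing 7^17 by squaring (build up from 7^1; each line after the first costs one multiplication):

7^1 = 7
7^2 = (7^1)^2 = 7^2 = 49
7^4 = (7^2)^2 = 49^2 = 2401
7^8 = (7^4)^2 = 2401^2 = 5764801
7^16 = (7^8)^2 = 5764801^2 = 33232930569601
7^17 = 7 * 7^16 = 7 * 33232930569601 = 232630513987207

Result: 232630513987207
Multiplications needed: 5 (5 lines after 7^1)

7^17 = 232630513987207. Using exponentiation by squaring, this requires 5 multiplications. The key idea: if the exponent is even, square the half-power; if odd, multiply by the base once.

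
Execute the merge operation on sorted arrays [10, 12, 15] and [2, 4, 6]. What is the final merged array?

Merging process:

Compare 10 vs 2: take 2 from right. Merged: [2]
Compare 10 vs 4: take 4 from right. Merged: [2, 4]
Compare 10 vs 6: take 6 from right. Merged: [2, 4, 6]
Append remaining from left: [10, 12, 15]. Merged: [2, 4, 6, 10, 12, 15]

Final merged array: [2, 4, 6, 10, 12, 15]
Total comparisons: 3

The merged array is [2, 4, 6, 10, 12, 15], requiring 3 comparisons. The merge step runs in O(n) time where n is the total number of elements.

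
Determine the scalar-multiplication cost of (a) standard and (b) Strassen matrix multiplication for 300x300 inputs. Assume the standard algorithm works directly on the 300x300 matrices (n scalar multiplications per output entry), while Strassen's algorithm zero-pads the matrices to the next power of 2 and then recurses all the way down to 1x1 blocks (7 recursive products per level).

Matrix multiplication for 300x300 matrices:

Strassen's algorithm requires power-of-2 dimensions. Pad 300x300 to 512x512 (next power of 2).

Standard algorithm: 300^3 = 27000000 multiplications
Strassen's algorithm: 7^(log2(512)) = 7^9 = 40353607 multiplications
Difference: 27000000 - 40353607 = -13353607 (Strassen uses MORE here due to padding overhead — for small or just-over-power-of-2 n, padding can outweigh the per-level savings)

Standard: 27000000 multiplications (300^3). Strassen: 40353607 multiplications (7^9, after padding to 512x512). Strassen reduces 8 recursive multiplications to 7 at each level.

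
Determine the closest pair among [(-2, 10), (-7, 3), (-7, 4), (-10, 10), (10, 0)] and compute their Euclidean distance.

Computing all pairwise distances among 5 points:

d((-2, 10), (-7, 3)) = 8.6023
d((-2, 10), (-7, 4)) = 7.8102
d((-2, 10), (-10, 10)) = 8.0
d((-2, 10), (10, 0)) = 15.6205
d((-7, 3), (-7, 4)) = 1.0 <-- minimum
d((-7, 3), (-10, 10)) = 7.6158
d((-7, 3), (10, 0)) = 17.2627
d((-7, 4), (-10, 10)) = 6.7082
d((-7, 4), (10, 0)) = 17.4642
d((-10, 10), (10, 0)) = 22.3607

Closest pair: (-7, 3) and (-7, 4) with distance 1.0

The closest pair is (-7, 3) and (-7, 4) with Euclidean distance 1.0. For 5 points, brute-force pairwise comparison is shown above. For large n, the divide-and-conquer algorithm (sort by x, recurse on halves, check the dividing strip) achieves O(n log n).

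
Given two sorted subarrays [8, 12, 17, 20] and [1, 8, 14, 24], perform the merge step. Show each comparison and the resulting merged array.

Merging process:

Compare 8 vs 1: take 1 from right. Merged: [1]
Compare 8 vs 8: take 8 from left. Merged: [1, 8]
Compare 12 vs 8: take 8 from right. Merged: [1, 8, 8]
Compare 12 vs 14: take 12 from left. Merged: [1, 8, 8, 12]
Compare 17 vs 14: take 14 from right. Merged: [1, 8, 8, 12, 14]
Compare 17 vs 24: take 17 from left. Merged: [1, 8, 8, 12, 14, 17]
Compare 20 vs 24: take 20 from left. Merged: [1, 8, 8, 12, 14, 17, 20]
Append remaining from right: [24]. Merged: [1, 8, 8, 12, 14, 17, 20, 24]

Final merged array: [1, 8, 8, 12, 14, 17, 20, 24]
Total comparisons: 7

The merged array is [1, 8, 8, 12, 14, 17, 20, 24], requiring 7 comparisons. The merge step runs in O(n) time where n is the total number of elements.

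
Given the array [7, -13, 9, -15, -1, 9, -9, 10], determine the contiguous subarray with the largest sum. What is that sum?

Using Kadane's algorithm on [7, -13, 9, -15, -1, 9, -9, 10]:

Scanning through the array:
Position 1 (value -13): max_ending_here = -6, max_so_far = 7
Position 2 (value 9): max_ending_here = 9, max_so_far = 9
Position 3 (value -15): max_ending_here = -6, max_so_far = 9
Position 4 (value -1): max_ending_here = -1, max_so_far = 9
Position 5 (value 9): max_ending_here = 9, max_so_far = 9
Position 6 (value -9): max_ending_here = 0, max_so_far = 9
Position 7 (value 10): max_ending_here = 10, max_so_far = 10

Maximum subarray: [9, -9, 10]
Maximum sum: 10

The maximum subarray is [9, -9, 10] with sum 10. This subarray runs from index 5 to index 7.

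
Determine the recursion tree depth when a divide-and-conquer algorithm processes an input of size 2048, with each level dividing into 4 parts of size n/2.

For divide and conquer with division factor 2:

Problem sizes at each level:
Level 0: 2048
Level 1: 1024
Level 2: 512
Level 3: 256
Level 4: 128
Level 5: 64
Level 6: 32
Level 7: 16
Level 8: 8
Level 9: 4
Level 10: 2
Level 11: 1

The root is level 0 and the size-1 base case is level 11 (the tree spans levels 0 through 11, i.e. 12 levels counting the root), so the depth is the number of divisions: log_2(2048) = 11

The recursion tree depth is log_2(2048) = 11. At each level, the problem size is divided by 2, so it takes 11 divisions to reduce to a base case of size 1. The algorithm makes 4 recursive calls at each level.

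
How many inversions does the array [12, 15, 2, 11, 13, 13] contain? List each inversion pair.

Finding inversions in [12, 15, 2, 11, 13, 13]:

(0, 2): arr[0]=12 > arr[2]=2
(0, 3): arr[0]=12 > arr[3]=11
(1, 2): arr[1]=15 > arr[2]=2
(1, 3): arr[1]=15 > arr[3]=11
(1, 4): arr[1]=15 > arr[4]=13
(1, 5): arr[1]=15 > arr[5]=13

Total inversions: 6

The array has 6 inversion(s): (0,2), (0,3), (1,2), (1,3), (1,4), (1,5). Each pair (i,j) satisfies i < j and arr[i] > arr[j].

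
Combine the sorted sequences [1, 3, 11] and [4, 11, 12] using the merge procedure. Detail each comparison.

Merging process:

Compare 1 vs 4: take 1 from left. Merged: [1]
Compare 3 vs 4: take 3 from left. Merged: [1, 3]
Compare 11 vs 4: take 4 from right. Merged: [1, 3, 4]
Compare 11 vs 11: take 11 from left. Merged: [1, 3, 4, 11]
Append remaining from right: [11, 12]. Merged: [1, 3, 4, 11, 11, 12]

Final merged array: [1, 3, 4, 11, 11, 12]
Total comparisons: 4

The merged array is [1, 3, 4, 11, 11, 12], requiring 4 comparisons. The merge step runs in O(n) time where n is the total number of elements.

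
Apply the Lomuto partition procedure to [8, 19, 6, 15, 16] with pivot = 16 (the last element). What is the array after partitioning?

Lomuto partition with pivot = 16:

Initial array: [8, 19, 6, 15, 16]

arr[0]=8 <= 16: swap with position 0, array becomes [8, 19, 6, 15, 16]
arr[1]=19 > 16: no swap
arr[2]=6 <= 16: swap with position 1, array becomes [8, 6, 19, 15, 16]
arr[3]=15 <= 16: swap with position 2, array becomes [8, 6, 15, 19, 16]

Place pivot at position 3: [8, 6, 15, 16, 19]
Pivot position: 3

After partitioning with pivot 16, the array becomes [8, 6, 15, 16, 19]. The pivot is placed at index 3. All elements to the left of the pivot are <= 16, and all elements to the right are > 16.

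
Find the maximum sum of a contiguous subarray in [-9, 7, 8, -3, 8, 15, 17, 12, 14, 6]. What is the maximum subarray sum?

Using Kadane's algorithm on [-9, 7, 8, -3, 8, 15, 17, 12, 14, 6]:

Scanning through the array:
Position 1 (value 7): max_ending_here = 7, max_so_far = 7
Position 2 (value 8): max_ending_here = 15, max_so_far = 15
Position 3 (value -3): max_ending_here = 12, max_so_far = 15
Position 4 (value 8): max_ending_here = 20, max_so_far = 20
Position 5 (value 15): max_ending_here = 35, max_so_far = 35
Position 6 (value 17): max_ending_here = 52, max_so_far = 52
Position 7 (value 12): max_ending_here = 64, max_so_far = 64
Position 8 (value 14): max_ending_here = 78, max_so_far = 78
Position 9 (value 6): max_ending_here = 84, max_so_far = 84

Maximum subarray: [7, 8, -3, 8, 15, 17, 12, 14, 6]
Maximum sum: 84

The maximum subarray is [7, 8, -3, 8, 15, 17, 12, 14, 6] with sum 84. This subarray runs from index 1 to index 9.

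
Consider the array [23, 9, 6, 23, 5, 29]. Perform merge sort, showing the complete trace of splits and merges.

Merge sort trace:

Split: [23, 9, 6, 23, 5, 29] -> [23, 9, 6] and [23, 5, 29]
  Split: [23, 9, 6] -> [23] and [9, 6]
    Split: [9, 6] -> [9] and [6]
    Merge: [9] + [6] -> [6, 9]
  Merge: [23] + [6, 9] -> [6, 9, 23]
  Split: [23, 5, 29] -> [23] and [5, 29]
    Split: [5, 29] -> [5] and [29]
    Merge: [5] + [29] -> [5, 29]
  Merge: [23] + [5, 29] -> [5, 23, 29]
Merge: [6, 9, 23] + [5, 23, 29] -> [5, 6, 9, 23, 23, 29]

Final sorted array: [5, 6, 9, 23, 23, 29]

The merge sort proceeds by recursively splitting the array and merging sorted halves.
After all merges, the sorted array is [5, 6, 9, 23, 23, 29].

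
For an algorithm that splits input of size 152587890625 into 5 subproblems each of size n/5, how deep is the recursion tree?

For divide and conquer with division factor 5:

Problem sizes at each level:
Level 0: 152587890625
Level 1: 30517578125
Level 2: 6103515625
Level 3: 1220703125
Level 4: 244140625
Level 5: 48828125
Level 6: 9765625
Level 7: 1953125
Level 8: 390625
Level 9: 78125
Level 10: 15625
Level 11: 3125
Level 12: 625
Level 13: 125
Level 14: 25
Level 15: 5
Level 16: 1

The root is level 0 and the size-1 base case is level 16 (the tree spans levels 0 through 16, i.e. 17 levels counting the root), so the depth is the number of divisions: log_5(152587890625) = 16

The recursion tree depth is log_5(152587890625) = 16. At each level, the problem size is divided by 5, so it takes 16 divisions to reduce to a base case of size 1. The algorithm makes 5 recursive calls at each level.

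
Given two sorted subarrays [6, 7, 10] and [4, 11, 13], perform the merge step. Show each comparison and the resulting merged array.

Merging process:

Compare 6 vs 4: take 4 from right. Merged: [4]
Compare 6 vs 11: take 6 from left. Merged: [4, 6]
Compare 7 vs 11: take 7 from left. Merged: [4, 6, 7]
Compare 10 vs 11: take 10 from left. Merged: [4, 6, 7, 10]
Append remaining from right: [11, 13]. Merged: [4, 6, 7, 10, 11, 13]

Final merged array: [4, 6, 7, 10, 11, 13]
Total comparisons: 4

The merged array is [4, 6, 7, 10, 11, 13], requiring 4 comparisons. The merge step runs in O(n) time where n is the total number of elements.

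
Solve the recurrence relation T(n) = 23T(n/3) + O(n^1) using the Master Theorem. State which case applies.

Master Theorem for T(n) = 23T(n/3) + O(n^1):

a = 23, b = 3, c = 1
log_b(a) = log_3(23) = 2.8540

Case 1: c = 1 < log_3(23) = 2.8540
T(n) = O(n^(log_3 23))

For T(n) = 23T(n/3) + O(n^1): log_3(23) = 2.8540. This is Case 1 of the Master Theorem (c < log_b(a), work dominated by leaves), giving O(n^(log_3 23)).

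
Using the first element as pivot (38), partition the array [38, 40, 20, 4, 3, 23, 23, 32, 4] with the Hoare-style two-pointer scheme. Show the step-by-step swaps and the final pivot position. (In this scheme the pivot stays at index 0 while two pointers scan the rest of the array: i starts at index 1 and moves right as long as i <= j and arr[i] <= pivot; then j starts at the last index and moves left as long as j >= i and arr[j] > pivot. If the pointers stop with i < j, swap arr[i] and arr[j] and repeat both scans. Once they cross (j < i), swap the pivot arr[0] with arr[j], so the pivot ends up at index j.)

Hoare-style two-pointer partition with pivot = 38:

Initial array: [38, 40, 20, 4, 3, 23, 23, 32, 4]

Pointers start at i = 1, j = 8.
i stops at index 1 (arr[1]=40 > 38), j stops at index 8 (arr[8]=4 <= 38): swap arr[1] and arr[8], array becomes [38, 4, 20, 4, 3, 23, 23, 32, 40]
i ends at 8, j ends at 7: the pointers have crossed (j < i), so scanning stops.

Swap pivot arr[0] with arr[7] to place pivot at position 7: [32, 4, 20, 4, 3, 23, 23, 38, 40]
Pivot position: 7

After partitioning with pivot 38, the array becomes [32, 4, 20, 4, 3, 23, 23, 38, 40]. The pivot is placed at index 7. All elements to the left of the pivot are <= 38, and all elements to the right are > 38.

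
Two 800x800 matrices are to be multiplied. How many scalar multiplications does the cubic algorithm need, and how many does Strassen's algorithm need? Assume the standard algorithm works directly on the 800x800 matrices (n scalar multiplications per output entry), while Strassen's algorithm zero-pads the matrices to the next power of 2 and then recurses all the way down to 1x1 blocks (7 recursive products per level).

Matrix multiplication for 800x800 matrices:

Strassen's algorithm requires power-of-2 dimensions. Pad 800x800 to 1024x1024 (next power of 2).

Standard algorithm: 800^3 = 512000000 multiplications
Strassen's algorithm: 7^(log2(1024)) = 7^10 = 282475249 multiplications
Savings: 512000000 - 282475249 = 229524751 multiplications

Standard: 512000000 multiplications (800^3). Strassen: 282475249 multiplications (7^10, after padding to 1024x1024). Strassen reduces 8 recursive multiplications to 7 at each level.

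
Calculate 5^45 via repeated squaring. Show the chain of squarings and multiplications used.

Computing 5^45 by squaring (build up from 5^1; each line after the first costs one multiplication):

5^1 = 5
5^2 = (5^1)^2 = 5^2 = 25
5^4 = (5^2)^2 = 25^2 = 625
5^5 = 5 * 5^4 = 5 * 625 = 3125
5^10 = (5^5)^2 = 3125^2 = 9765625
5^11 = 5 * 5^10 = 5 * 9765625 = 48828125
5^22 = (5^11)^2 = 48828125^2 = 2384185791015625
5^44 = (5^22)^2 = 2384185791015625^2 = 5684341886080801486968994140625
5^45 = 5 * 5^44 = 5 * 5684341886080801486968994140625 = 28421709430404007434844970703125

Result: 28421709430404007434844970703125
Multiplications needed: 8 (8 lines after 5^1)

5^45 = 28421709430404007434844970703125. Using exponentiation by squaring, this requires 8 multiplications. The key idea: if the exponent is even, square the half-power; if odd, multiply by the base once.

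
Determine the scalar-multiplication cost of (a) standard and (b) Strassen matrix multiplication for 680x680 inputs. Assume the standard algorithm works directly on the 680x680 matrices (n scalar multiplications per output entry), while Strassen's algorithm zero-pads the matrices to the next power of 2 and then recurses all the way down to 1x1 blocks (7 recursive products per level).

Matrix multiplication for 680x680 matrices:

Strassen's algorithm requires power-of-2 dimensions. Pad 680x680 to 1024x1024 (next power of 2).

Standard algorithm: 680^3 = 314432000 multiplications
Strassen's algorithm: 7^(log2(1024)) = 7^10 = 282475249 multiplications
Savings: 314432000 - 282475249 = 31956751 multiplications

Standard: 314432000 multiplications (680^3). Strassen: 282475249 multiplications (7^10, after padding to 1024x1024). Strassen reduces 8 recursive multiplications to 7 at each level.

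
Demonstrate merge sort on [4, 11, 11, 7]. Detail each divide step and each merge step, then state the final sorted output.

Merge sort trace:

Split: [4, 11, 11, 7] -> [4, 11] and [11, 7]
  Split: [4, 11] -> [4] and [11]
  Merge: [4] + [11] -> [4, 11]
  Split: [11, 7] -> [11] and [7]
  Merge: [11] + [7] -> [7, 11]
Merge: [4, 11] + [7, 11] -> [4, 7, 11, 11]

Final sorted array: [4, 7, 11, 11]

The merge sort proceeds by recursively splitting the array and merging sorted halves.
After all merges, the sorted array is [4, 7, 11, 11].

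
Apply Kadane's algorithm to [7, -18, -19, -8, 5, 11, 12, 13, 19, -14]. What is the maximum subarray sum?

Using Kadane's algorithm on [7, -18, -19, -8, 5, 11, 12, 13, 19, -14]:

Scanning through the array:
Position 1 (value -18): max_ending_here = -11, max_so_far = 7
Position 2 (value -19): max_ending_here = -19, max_so_far = 7
Position 3 (value -8): max_ending_here = -8, max_so_far = 7
Position 4 (value 5): max_ending_here = 5, max_so_far = 7
Position 5 (value 11): max_ending_here = 16, max_so_far = 16
Position 6 (value 12): max_ending_here = 28, max_so_far = 28
Position 7 (value 13): max_ending_here = 41, max_so_far = 41
Position 8 (value 19): max_ending_here = 60, max_so_far = 60
Position 9 (value -14): max_ending_here = 46, max_so_far = 60

Maximum subarray: [5, 11, 12, 13, 19]
Maximum sum: 60

The maximum subarray is [5, 11, 12, 13, 19] with sum 60. This subarray runs from index 4 to index 8.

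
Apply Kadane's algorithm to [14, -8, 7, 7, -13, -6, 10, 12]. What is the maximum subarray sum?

Using Kadane's algorithm on [14, -8, 7, 7, -13, -6, 10, 12]:

Scanning through the array:
Position 1 (value -8): max_ending_here = 6, max_so_far = 14
Position 2 (value 7): max_ending_here = 13, max_so_far = 14
Position 3 (value 7): max_ending_here = 20, max_so_far = 20
Position 4 (value -13): max_ending_here = 7, max_so_far = 20
Position 5 (value -6): max_ending_here = 1, max_so_far = 20
Position 6 (value 10): max_ending_here = 11, max_so_far = 20
Position 7 (value 12): max_ending_here = 23, max_so_far = 23

Maximum subarray: [14, -8, 7, 7, -13, -6, 10, 12]
Maximum sum: 23

The maximum subarray is [14, -8, 7, 7, -13, -6, 10, 12] with sum 23. This subarray runs from index 0 to index 7.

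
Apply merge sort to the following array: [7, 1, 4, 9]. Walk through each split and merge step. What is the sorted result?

Merge sort trace:

Split: [7, 1, 4, 9] -> [7, 1] and [4, 9]
  Split: [7, 1] -> [7] and [1]
  Merge: [7] + [1] -> [1, 7]
  Split: [4, 9] -> [4] and [9]
  Merge: [4] + [9] -> [4, 9]
Merge: [1, 7] + [4, 9] -> [1, 4, 7, 9]

Final sorted array: [1, 4, 7, 9]

The merge sort proceeds by recursively splitting the array and merging sorted halves.
After all merges, the sorted array is [1, 4, 7, 9].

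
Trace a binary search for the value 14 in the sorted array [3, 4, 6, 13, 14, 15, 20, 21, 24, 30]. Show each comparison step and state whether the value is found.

Binary search for 14 in [3, 4, 6, 13, 14, 15, 20, 21, 24, 30]:

lo=0, hi=9, mid=4, arr[mid]=14 -> Found target at index 4!

Binary search finds 14 at index 4 after 1 comparisons. The search repeatedly halves the search space by comparing with the middle element.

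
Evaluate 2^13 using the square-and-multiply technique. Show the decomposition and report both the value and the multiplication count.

Computing 2^13 by squaring (build up from 2^1; each line after the first costs one multiplication):

2^1 = 2
2^2 = (2^1)^2 = 2^2 = 4
2^3 = 2 * 2^2 = 2 * 4 = 8
2^6 = (2^3)^2 = 8^2 = 64
2^12 = (2^6)^2 = 64^2 = 4096
2^13 = 2 * 2^12 = 2 * 4096 = 8192

Result: 8192
Multiplications needed: 5 (5 lines after 2^1)

2^13 = 8192. Using exponentiation by squaring, this requires 5 multiplications. The key idea: if the exponent is even, square the half-power; if odd, multiply by the base once.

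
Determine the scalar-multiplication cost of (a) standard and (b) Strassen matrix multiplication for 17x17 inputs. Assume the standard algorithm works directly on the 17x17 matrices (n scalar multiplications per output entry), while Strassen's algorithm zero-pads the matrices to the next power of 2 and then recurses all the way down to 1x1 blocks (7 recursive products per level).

Matrix multiplication for 17x17 matrices:

Strassen's algorithm requires power-of-2 dimensions. Pad 17x17 to 32x32 (next power of 2).

Standard algorithm: 17^3 = 4913 multiplications
Strassen's algorithm: 7^(log2(32)) = 7^5 = 16807 multiplications
Difference: 4913 - 16807 = -11894 (Strassen uses MORE here due to padding overhead — for small or just-over-power-of-2 n, padding can outweigh the per-level savings)

Standard: 4913 multiplications (17^3). Strassen: 16807 multiplications (7^5, after padding to 32x32). Strassen reduces 8 recursive multiplications to 7 at each level.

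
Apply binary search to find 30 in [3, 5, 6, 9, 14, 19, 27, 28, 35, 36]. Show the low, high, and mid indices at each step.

Binary search for 30 in [3, 5, 6, 9, 14, 19, 27, 28, 35, 36]:

lo=0, hi=9, mid=4, arr[mid]=14 -> 14 < 30, search right half
lo=5, hi=9, mid=7, arr[mid]=28 -> 28 < 30, search right half
lo=8, hi=9, mid=8, arr[mid]=35 -> 35 > 30, search left half
lo=8 > hi=7, target 30 not found

Binary search determines that 30 is not in the array after 3 comparisons. The search space was exhausted without finding the target.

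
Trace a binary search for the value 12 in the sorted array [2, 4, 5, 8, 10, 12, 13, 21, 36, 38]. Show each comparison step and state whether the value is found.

Binary search for 12 in [2, 4, 5, 8, 10, 12, 13, 21, 36, 38]:

lo=0, hi=9, mid=4, arr[mid]=10 -> 10 < 12, search right half
lo=5, hi=9, mid=7, arr[mid]=21 -> 21 > 12, search left half
lo=5, hi=6, mid=5, arr[mid]=12 -> Found target at index 5!

Binary search finds 12 at index 5 after 3 comparisons. The search repeatedly halves the search space by comparing with the middle element.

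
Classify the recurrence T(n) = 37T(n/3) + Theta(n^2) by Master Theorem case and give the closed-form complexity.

Master Theorem for T(n) = 37T(n/3) + O(n^2):

a = 37, b = 3, c = 2
log_b(a) = log_3(37) = 3.2868

Case 1: c = 2 < log_3(37) = 3.2868
T(n) = O(n^(log_3 37))

For T(n) = 37T(n/3) + O(n^2): log_3(37) = 3.2868. This is Case 1 of the Master Theorem (c < log_b(a), work dominated by leaves), giving O(n^(log_3 37)).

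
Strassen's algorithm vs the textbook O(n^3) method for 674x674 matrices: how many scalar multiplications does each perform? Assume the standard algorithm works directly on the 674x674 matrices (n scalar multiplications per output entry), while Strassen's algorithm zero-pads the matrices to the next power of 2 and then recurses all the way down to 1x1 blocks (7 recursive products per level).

Matrix multiplication for 674x674 matrices:

Strassen's algorithm requires power-of-2 dimensions. Pad 674x674 to 1024x1024 (next power of 2).

Standard algorithm: 674^3 = 306182024 multiplications
Strassen's algorithm: 7^(log2(1024)) = 7^10 = 282475249 multiplications
Savings: 306182024 - 282475249 = 23706775 multiplications

Standard: 306182024 multiplications (674^3). Strassen: 282475249 multiplications (7^10, after padding to 1024x1024). Strassen reduces 8 recursive multiplications to 7 at each level.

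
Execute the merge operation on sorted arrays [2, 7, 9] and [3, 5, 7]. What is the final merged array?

Merging process:

Compare 2 vs 3: take 2 from left. Merged: [2]
Compare 7 vs 3: take 3 from right. Merged: [2, 3]
Compare 7 vs 5: take 5 from right. Merged: [2, 3, 5]
Compare 7 vs 7: take 7 from left. Merged: [2, 3, 5, 7]
Compare 9 vs 7: take 7 from right. Merged: [2, 3, 5, 7, 7]
Append remaining from left: [9]. Merged: [2, 3, 5, 7, 7, 9]

Final merged array: [2, 3, 5, 7, 7, 9]
Total comparisons: 5

The merged array is [2, 3, 5, 7, 7, 9], requiring 5 comparisons. The merge step runs in O(n) time where n is the total number of elements.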